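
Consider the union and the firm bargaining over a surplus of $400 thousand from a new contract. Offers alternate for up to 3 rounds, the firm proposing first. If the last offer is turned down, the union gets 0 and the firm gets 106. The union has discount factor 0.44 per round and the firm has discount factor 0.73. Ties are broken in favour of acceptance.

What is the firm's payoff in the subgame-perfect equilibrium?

352.48

By backward induction:
Round 3 (the firm proposes): the union will accept anything ≥ 0, so the firm offers 0 and keeps 400.
Round 2 (the union proposes): the firm can get 400 next round, worth 0.73 × 400 = 292 now. The union offers 292 and keeps 400 − 292 = 108.
Round 1 (the firm proposes): the union can get 108 next round, worth 0.44 × 108 = 47.52 now; the firm offers that and keeps 352.48.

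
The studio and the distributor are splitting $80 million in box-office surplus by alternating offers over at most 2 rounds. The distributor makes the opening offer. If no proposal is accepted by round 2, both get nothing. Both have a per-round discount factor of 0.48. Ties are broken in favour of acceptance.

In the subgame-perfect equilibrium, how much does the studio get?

Round 2 (the studio proposes): the distributor will accept anything ≥ 0, so the studio offers 0 and keeps 80.
Round 1 (the distributor proposes): the studio can get 80 next round, worth 0.48 × 80 = 38.4 now. The distributor offers 38.4 and keeps 80 − 38.4 = 41.6.

38.4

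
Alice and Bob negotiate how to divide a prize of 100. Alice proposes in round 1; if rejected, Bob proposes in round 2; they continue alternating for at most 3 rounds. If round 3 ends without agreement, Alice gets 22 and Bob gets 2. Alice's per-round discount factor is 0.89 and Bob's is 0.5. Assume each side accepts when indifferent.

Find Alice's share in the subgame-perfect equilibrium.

Round 3 (Alice proposes): Bob gets 2 if talks fail, so Alice offers 2 and keeps 98.
Round 2 (Bob proposes): Alice can get 98 next round, worth 0.89 × 98 = 87.22 now, so Bob offers 87.22, keeping 12.78.
Round 1 (Alice proposes): Bob can get 12.78 next round, worth 0.5 × 12.78 = 6.39 now; Alice offers that and keeps 93.61.

93.61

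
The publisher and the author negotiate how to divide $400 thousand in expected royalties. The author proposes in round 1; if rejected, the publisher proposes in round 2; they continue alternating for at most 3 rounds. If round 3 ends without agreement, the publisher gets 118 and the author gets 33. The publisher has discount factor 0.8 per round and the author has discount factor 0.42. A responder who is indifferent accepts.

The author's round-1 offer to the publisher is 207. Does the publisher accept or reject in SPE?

Reject

Round 3 (the author proposes): the publisher gets 118 if talks fail, so the author offers 118 and keeps 282.
Round 2 (the publisher proposes): the author can get 282 next round, worth 0.42 × 282 = 118.44 now. The publisher offers 118.44 and keeps 400 − 118.44 = 281.56.
So by rejecting in round 1, the publisher gets 281.56 next round, worth 0.8 × 281.56 = 225.248 now.
Offer 207 < 225.248, so the publisher rejects.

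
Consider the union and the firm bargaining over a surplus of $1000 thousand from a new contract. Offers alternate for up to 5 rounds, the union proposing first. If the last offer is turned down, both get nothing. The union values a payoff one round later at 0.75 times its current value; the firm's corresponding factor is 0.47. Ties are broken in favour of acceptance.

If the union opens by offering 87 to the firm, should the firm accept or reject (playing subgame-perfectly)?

Work out the firm's continuation value if the offer is rejected.
Round 5 (the union proposes): rejection yields 0 for the firm; the union offers 0 and keeps 1000.
Round 4 (the firm proposes): the union can get 1000 next round, worth 0.75 × 1000 = 750 now. The firm offers 750 and keeps 1000 − 750 = 250.
Round 3 (the union proposes): the firm can get 250 next round, worth 0.47 × 250 = 117.5 now; the union offers that and keeps 882.5.
Round 2 (the firm proposes): the union can get 882.5 next round, worth 0.75 × 882.5 = 661.875 now; the firm offers that and keeps 338.125.
So by rejecting in round 1, the firm gets 338.125 next round, worth 0.47 × 338.125 = 158.91875 now.
Offer 87 < 158.91875, so the firm rejects.

Reject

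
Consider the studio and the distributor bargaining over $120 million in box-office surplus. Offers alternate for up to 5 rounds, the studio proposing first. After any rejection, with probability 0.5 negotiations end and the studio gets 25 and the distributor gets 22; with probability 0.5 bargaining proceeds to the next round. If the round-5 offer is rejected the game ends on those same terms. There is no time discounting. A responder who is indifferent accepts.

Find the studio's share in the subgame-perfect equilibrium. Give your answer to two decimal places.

75.19

Round 5 (the studio proposes): the distributor gets 22 if talks fail, so the studio offers 22 and keeps 98.
Round 4 (the distributor proposes): rejecting gives the studio an expected 0.5 × 98 + 0.5 × 25 = 61.5, so the distributor offers 61.5, keeping 58.5.
Round 3 (the studio proposes): rejecting gives the distributor an expected 0.5 × 58.5 + 0.5 × 22 = 40.25, so the studio offers 40.25, keeping 79.75.
Round 2 (the distributor proposes): rejecting gives the studio an expected 0.5 × 79.75 + 0.5 × 25 = 52.375. The distributor offers 52.375 and keeps 120 − 52.375 = 67.625.
Round 1 (the studio proposes): rejecting gives the distributor an expected 0.5 × 67.625 + 0.5 × 22 = 44.8125. The studio offers 44.8125 and keeps 120 − 44.8125 = 75.1875.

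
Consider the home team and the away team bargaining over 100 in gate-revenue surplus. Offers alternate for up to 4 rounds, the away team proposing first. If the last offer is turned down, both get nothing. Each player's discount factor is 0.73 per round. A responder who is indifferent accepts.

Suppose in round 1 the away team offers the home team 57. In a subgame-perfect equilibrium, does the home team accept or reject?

Round 4 (the home team proposes): rejection yields 0 for the away team; the home team offers 0 and keeps 100.
Round 3 (the away team proposes): the home team can get 100 next round, worth 0.73 × 100 = 73 now; the away team offers that and keeps 27.
Round 2 (the home team proposes): the away team can get 27 next round, worth 0.73 × 27 = 19.71 now, so the home team offers 19.71, keeping 80.29.
So by rejecting in round 1, the home team gets 80.29 next round, worth 0.73 × 80.29 = 58.6117 now.
Offer 57 < 58.6117, so the home team rejects.

Reject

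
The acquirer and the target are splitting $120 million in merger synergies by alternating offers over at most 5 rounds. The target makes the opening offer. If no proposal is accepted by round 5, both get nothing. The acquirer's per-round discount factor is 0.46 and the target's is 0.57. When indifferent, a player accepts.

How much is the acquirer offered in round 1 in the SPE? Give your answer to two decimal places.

Round 5 (the target proposes): rejection yields 0 for the acquirer; the target offers 0 and keeps 120.
Round 4 (the acquirer proposes): the target can get 120 next round, worth 0.57 × 120 = 68.4 now, so the acquirer offers 68.4, keeping 51.6.
Round 3 (the target proposes): the acquirer can get 51.6 next round, worth 0.46 × 51.6 = 23.736 now, so the target offers 23.736, keeping 96.264.
Round 2 (the acquirer proposes): the target can get 96.264 next round, worth 0.57 × 96.264 = 54.87048 now. The acquirer offers 54.87048 and keeps 120 − 54.87048 = 65.12952.
Round 1 (the target proposes): the acquirer can get 65.12952 next round, worth 0.46 × 65.12952 = 29.9595792 now; the target offers that and keeps 90.0404208.

29.96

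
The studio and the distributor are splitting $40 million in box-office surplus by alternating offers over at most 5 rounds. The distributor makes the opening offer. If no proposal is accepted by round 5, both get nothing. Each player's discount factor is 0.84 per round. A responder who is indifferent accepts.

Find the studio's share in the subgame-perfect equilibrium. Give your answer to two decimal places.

Solve by backward induction from round 5.
Round 5 (the distributor proposes): rejection yields 0 for the studio; the distributor offers 0 and keeps 40.
Round 4 (the studio proposes): the distributor can get 40 next round, worth 0.84 × 40 = 33.6 now, so the studio offers 33.6, keeping 6.4.
Round 3 (the distributor proposes): the studio can get 6.4 next round, worth 0.84 × 6.4 = 5.376 now. The distributor offers 5.376 and keeps 40 − 5.376 = 34.624.
Round 2 (the studio proposes): the distributor can get 34.624 next round, worth 0.84 × 34.624 = 29.08416 now; the studio offers that and keeps 10.91584.
Round 1 (the distributor proposes): the studio can get 10.91584 next round, worth 0.84 × 10.91584 = 9.1693056 now. The distributor offers 9.1693056 and keeps 40 − 9.1693056 = 30.8306944.

9.17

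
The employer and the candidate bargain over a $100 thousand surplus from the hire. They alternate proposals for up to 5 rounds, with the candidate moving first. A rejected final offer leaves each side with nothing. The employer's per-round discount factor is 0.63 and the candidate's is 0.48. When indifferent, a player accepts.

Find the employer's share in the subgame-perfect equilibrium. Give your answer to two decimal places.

42.67

Solve by backward induction from round 5.
Round 5 (the candidate proposes): rejection yields 0 for the employer; the candidate offers 0 and keeps 100.
Round 4 (the employer proposes): the candidate can get 100 next round, worth 0.48 × 100 = 48 now; the employer offers that and keeps 52.
Round 3 (the candidate proposes): the employer can get 52 next round, worth 0.63 × 52 = 32.76 now. The candidate offers 32.76 and keeps 100 − 32.76 = 67.24.
Round 2 (the employer proposes): the candidate can get 67.24 next round, worth 0.48 × 67.24 = 32.2752 now. The employer offers 32.2752 and keeps 100 − 32.2752 = 67.7248.
Round 1 (the candidate proposes): the employer can get 67.7248 next round, worth 0.63 × 67.7248 = 42.666624 now, so the candidate offers 42.666624, keeping 57.333376.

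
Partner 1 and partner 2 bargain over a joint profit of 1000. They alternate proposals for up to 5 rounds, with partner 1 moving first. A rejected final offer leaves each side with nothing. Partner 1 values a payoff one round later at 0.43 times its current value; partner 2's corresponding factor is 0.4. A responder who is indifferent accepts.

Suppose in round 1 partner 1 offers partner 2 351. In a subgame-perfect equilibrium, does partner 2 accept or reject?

Round 5 (partner 1 proposes): partner 2 will accept anything ≥ 0, so partner 1 offers 0 and keeps 1000.
Round 4 (partner 2 proposes): partner 1 can get 1000 next round, worth 0.43 × 1000 = 430 now, so partner 2 offers 430, keeping 570.
Round 3 (partner 1 proposes): partner 2 can get 570 next round, worth 0.4 × 570 = 228 now, so partner 1 offers 228, keeping 772.
Round 2 (partner 2 proposes): partner 1 can get 772 next round, worth 0.43 × 772 = 331.96 now. Partner 2 offers 331.96 and keeps 1000 − 331.96 = 668.04.
So by rejecting in round 1, partner 2 gets 668.04 next round, worth 0.4 × 668.04 = 267.216 now.
Offer 351 ≥ 267.216, so partner 2 accepts.

Accept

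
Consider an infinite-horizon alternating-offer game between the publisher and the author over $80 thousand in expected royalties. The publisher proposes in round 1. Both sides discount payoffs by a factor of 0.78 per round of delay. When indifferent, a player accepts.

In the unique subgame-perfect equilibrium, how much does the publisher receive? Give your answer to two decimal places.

When the publisher proposes, the author accepts any offer worth at least 0.78 times what the author would get by proposing next round; and vice versa.
This gives x = 80 − 0.78y and y = 80 − 0.78x, where x and y are each side's share when it proposes.
Hence (1 − 0.78·0.78)x = 80(1 − 0.78), i.e. 0.3916·x = 17.6.
x ≈ 44.9438; the author's share is 80 − x ≈ 35.0562.

44.94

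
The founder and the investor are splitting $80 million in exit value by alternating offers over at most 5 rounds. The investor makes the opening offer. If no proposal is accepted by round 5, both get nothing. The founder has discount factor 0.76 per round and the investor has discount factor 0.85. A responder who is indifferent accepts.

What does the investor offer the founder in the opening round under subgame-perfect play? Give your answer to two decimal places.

15.01

Round 5 (the investor proposes): rejection yields 0 for the founder; the investor offers 0 and keeps 80.
Round 4 (the founder proposes): the investor can get 80 next round, worth 0.85 × 80 = 68 now. The founder offers 68 and keeps 80 − 68 = 12.
Round 3 (the investor proposes): the founder can get 12 next round, worth 0.76 × 12 = 9.12 now, so the investor offers 9.12, keeping 70.88.
Round 2 (the founder proposes): the investor can get 70.88 next round, worth 0.85 × 70.88 = 60.248 now, so the founder offers 60.248, keeping 19.752.
Round 1 (the investor proposes): the founder can get 19.752 next round, worth 0.76 × 19.752 = 15.01152 now. The investor offers 15.01152 and keeps 80 − 15.01152 = 64.98848.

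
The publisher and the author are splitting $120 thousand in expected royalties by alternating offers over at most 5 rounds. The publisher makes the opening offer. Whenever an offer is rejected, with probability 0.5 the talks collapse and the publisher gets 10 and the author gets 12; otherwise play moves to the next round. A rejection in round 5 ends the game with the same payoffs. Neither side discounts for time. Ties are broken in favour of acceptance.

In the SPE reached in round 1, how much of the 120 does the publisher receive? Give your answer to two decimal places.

Round 5 (the publisher proposes): the author gets 12 if talks fail, so the publisher offers 12 and keeps 108.
Round 4 (the author proposes): rejecting gives the publisher an expected 0.5 × 108 + 0.5 × 10 = 59, so the author offers 59, keeping 61.
Round 3 (the publisher proposes): rejecting gives the author an expected 0.5 × 61 + 0.5 × 12 = 36.5, so the publisher offers 36.5, keeping 83.5.
Round 2 (the author proposes): rejecting gives the publisher an expected 0.5 × 83.5 + 0.5 × 10 = 46.75, so the author offers 46.75, keeping 73.25.
Round 1 (the publisher proposes): rejecting gives the author an expected 0.5 × 73.25 + 0.5 × 12 = 42.625. The publisher offers 42.625 and keeps 120 − 42.625 = 77.375.

77.38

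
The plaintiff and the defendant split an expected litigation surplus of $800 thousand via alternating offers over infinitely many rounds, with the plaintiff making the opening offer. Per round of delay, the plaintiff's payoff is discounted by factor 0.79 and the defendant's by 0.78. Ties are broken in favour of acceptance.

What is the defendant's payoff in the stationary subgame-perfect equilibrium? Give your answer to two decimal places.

Let x be the plaintiff's share when the plaintiff proposes and y be the defendant's share when the defendant proposes.
The defendant accepts iff offered ≥ 0.78·y, so x = 800 − 0.78y. Symmetrically y = 800 − 0.79x.
Substituting: x = 800 − 0.78(800 − 0.79x), giving x(1 − 0.79·0.78) = 800(1 − 0.78).
So x = 800 × 0.22 / 0.3838 ≈ 458.5722, and the defendant receives 800 − x ≈ 341.4278.

341.43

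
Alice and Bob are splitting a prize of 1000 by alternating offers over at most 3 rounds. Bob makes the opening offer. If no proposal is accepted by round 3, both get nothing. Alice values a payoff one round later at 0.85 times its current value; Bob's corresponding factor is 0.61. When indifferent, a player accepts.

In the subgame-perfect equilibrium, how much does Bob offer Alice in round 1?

331.5

Round 3 (Bob proposes): rejection yields 0 for Alice; Bob offers 0 and keeps 1000.
Round 2 (Alice proposes): Bob can get 1000 next round, worth 0.61 × 1000 = 610 now, so Alice offers 610, keeping 390.
Round 1 (Bob proposes): Alice can get 390 next round, worth 0.85 × 390 = 331.5 now, so Bob offers 331.5, keeping 668.5.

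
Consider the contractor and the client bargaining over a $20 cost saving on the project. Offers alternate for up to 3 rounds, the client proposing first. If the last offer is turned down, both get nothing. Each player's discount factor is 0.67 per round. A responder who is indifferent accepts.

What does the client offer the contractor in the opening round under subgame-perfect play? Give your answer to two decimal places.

Round 3 (the client proposes): the contractor will accept anything ≥ 0, so the client offers 0 and keeps 20.
Round 2 (the contractor proposes): the client can get 20 next round, worth 0.67 × 20 = 13.4 now, so the contractor offers 13.4, keeping 6.6.
Round 1 (the client proposes): the contractor can get 6.6 next round, worth 0.67 × 6.6 = 4.422 now. The client offers 4.422 and keeps 20 − 4.422 = 15.578.

4.42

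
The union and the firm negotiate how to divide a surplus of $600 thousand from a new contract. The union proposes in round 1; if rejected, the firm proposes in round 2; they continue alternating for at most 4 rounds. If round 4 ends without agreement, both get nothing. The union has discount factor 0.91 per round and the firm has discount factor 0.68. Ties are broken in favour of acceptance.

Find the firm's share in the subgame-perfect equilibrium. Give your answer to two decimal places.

289.19

Round 4 (the firm proposes): rejection yields 0 for the union; the firm offers 0 and keeps 600.
Round 3 (the union proposes): the firm can get 600 next round, worth 0.68 × 600 = 408 now, so the union offers 408, keeping 192.
Round 2 (the firm proposes): the union can get 192 next round, worth 0.91 × 192 = 174.72 now. The firm offers 174.72 and keeps 600 − 174.72 = 425.28.
Round 1 (the union proposes): the firm can get 425.28 next round, worth 0.68 × 425.28 = 289.1904 now. The union offers 289.1904 and keeps 600 − 289.1904 = 310.8096.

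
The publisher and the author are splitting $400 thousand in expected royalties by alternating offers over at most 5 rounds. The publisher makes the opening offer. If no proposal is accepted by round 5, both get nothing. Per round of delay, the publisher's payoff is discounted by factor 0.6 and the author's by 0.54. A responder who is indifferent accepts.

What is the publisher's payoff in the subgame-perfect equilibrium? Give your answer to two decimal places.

285.61

Work backward from the last round.
Round 5 (the publisher proposes): rejection yields 0 for the author; the publisher offers 0 and keeps 400.
Round 4 (the author proposes): the publisher can get 400 next round, worth 0.6 × 400 = 240 now, so the author offers 240, keeping 160.
Round 3 (the publisher proposes): the author can get 160 next round, worth 0.54 × 160 = 86.4 now. The publisher offers 86.4 and keeps 400 − 86.4 = 313.6.
Round 2 (the author proposes): the publisher can get 313.6 next round, worth 0.6 × 313.6 = 188.16 now. The author offers 188.16 and keeps 400 − 188.16 = 211.84.
Round 1 (the publisher proposes): the author can get 211.84 next round, worth 0.54 × 211.84 = 114.3936 now. The publisher offers 114.3936 and keeps 400 − 114.3936 = 285.6064.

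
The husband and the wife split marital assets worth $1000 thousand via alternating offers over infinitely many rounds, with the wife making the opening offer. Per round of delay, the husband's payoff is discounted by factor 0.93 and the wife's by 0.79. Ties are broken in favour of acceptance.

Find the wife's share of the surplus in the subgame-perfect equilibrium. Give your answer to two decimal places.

263.85

Let x be the wife's share when the wife proposes and y be the husband's share when the husband proposes.
The husband accepts iff offered ≥ 0.93·y, so x = 1000 − 0.93y. Symmetrically y = 1000 − 0.79x.
Substituting: x = 1000 − 0.93(1000 − 0.79x), giving x(1 − 0.79·0.93) = 1000(1 − 0.93).
So x = 1000 × 0.07 / 0.2653 ≈ 263.8522, and the husband receives 1000 − x ≈ 736.1478.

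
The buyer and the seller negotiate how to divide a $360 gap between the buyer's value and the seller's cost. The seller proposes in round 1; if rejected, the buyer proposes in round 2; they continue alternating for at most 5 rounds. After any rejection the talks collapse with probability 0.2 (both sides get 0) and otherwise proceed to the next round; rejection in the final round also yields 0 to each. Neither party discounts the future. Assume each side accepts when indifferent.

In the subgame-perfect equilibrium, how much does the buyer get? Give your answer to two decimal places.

94.46

By backward induction:
Round 5 (the seller proposes): rejection yields 0 for the buyer; the seller offers 0 and keeps 360.
Round 4 (the buyer proposes): rejecting gives the seller an expected 0.8 × 360 = 288, so the buyer offers 288, keeping 72.
Round 3 (the seller proposes): rejecting gives the buyer an expected 0.8 × 72 = 57.6, so the seller offers 57.6, keeping 302.4.
Round 2 (the buyer proposes): rejecting gives the seller an expected 0.8 × 302.4 = 241.92, so the buyer offers 241.92, keeping 118.08.
Round 1 (the seller proposes): rejecting gives the buyer an expected 0.8 × 118.08 = 94.464; the seller offers that and keeps 265.536.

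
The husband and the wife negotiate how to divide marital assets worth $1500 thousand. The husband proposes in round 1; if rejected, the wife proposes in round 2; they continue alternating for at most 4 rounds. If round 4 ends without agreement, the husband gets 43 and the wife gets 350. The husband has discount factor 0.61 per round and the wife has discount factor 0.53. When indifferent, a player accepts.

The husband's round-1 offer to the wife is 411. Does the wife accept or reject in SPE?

Work out the wife's continuation value if the offer is rejected.
Round 4 (the wife proposes): the husband gets 43 if talks fail, so the wife offers 43 and keeps 1457.
Round 3 (the husband proposes): the wife can get 1457 next round, worth 0.53 × 1457 = 772.21 now, so the husband offers 772.21, keeping 727.79.
Round 2 (the wife proposes): the husband can get 727.79 next round, worth 0.61 × 727.79 = 443.9519 now; the wife offers that and keeps 1056.0481.
So by rejecting in round 1, the wife gets 1056.0481 next round, worth 0.53 × 1056.0481 = 559.705493 now.
Offer 411 < 559.705493, so the wife rejects.

Reject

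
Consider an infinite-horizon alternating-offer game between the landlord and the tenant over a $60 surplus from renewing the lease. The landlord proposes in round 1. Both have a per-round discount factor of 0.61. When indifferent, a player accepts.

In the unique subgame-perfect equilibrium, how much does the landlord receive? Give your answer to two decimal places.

In a stationary SPE each proposer offers the other exactly their discounted continuation value.
If the landlord keeps x when proposing and the tenant keeps y when proposing, then x = 60 − 0.61y and y = 60 − 0.61x.
Solving: x = 60(1 − 0.61) / (1 − 0.61·0.61) = 23.4 / 0.6279 ≈ 37.2671.
The tenant gets 60 − 37.2671 ≈ 22.7329.

37.27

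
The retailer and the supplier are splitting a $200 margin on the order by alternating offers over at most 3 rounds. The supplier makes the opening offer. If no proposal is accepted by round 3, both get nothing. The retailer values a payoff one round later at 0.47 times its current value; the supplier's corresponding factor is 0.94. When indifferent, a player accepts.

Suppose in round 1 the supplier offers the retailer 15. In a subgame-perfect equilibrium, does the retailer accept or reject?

Round 3 (the supplier proposes): the retailer will accept anything ≥ 0, so the supplier offers 0 and keeps 200.
Round 2 (the retailer proposes): the supplier can get 200 next round, worth 0.94 × 200 = 188 now. The retailer offers 188 and keeps 200 − 188 = 12.
So by rejecting in round 1, the retailer gets 12 next round, worth 0.47 × 12 = 5.64 now.
Offer 15 ≥ 5.64, so the retailer accepts.

Accept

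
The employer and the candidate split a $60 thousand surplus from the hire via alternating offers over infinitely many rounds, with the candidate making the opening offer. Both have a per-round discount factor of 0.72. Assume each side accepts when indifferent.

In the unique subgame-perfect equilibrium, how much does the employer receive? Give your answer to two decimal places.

In a stationary SPE each proposer offers the other exactly their discounted continuation value.
If the candidate keeps x when proposing and the employer keeps y when proposing, then x = 60 − 0.72y and y = 60 − 0.72x.
Solving: x = 60(1 − 0.72) / (1 − 0.72·0.72) = 16.8 / 0.4816 ≈ 34.8837.
The employer gets 60 − 34.8837 ≈ 25.1163.

25.12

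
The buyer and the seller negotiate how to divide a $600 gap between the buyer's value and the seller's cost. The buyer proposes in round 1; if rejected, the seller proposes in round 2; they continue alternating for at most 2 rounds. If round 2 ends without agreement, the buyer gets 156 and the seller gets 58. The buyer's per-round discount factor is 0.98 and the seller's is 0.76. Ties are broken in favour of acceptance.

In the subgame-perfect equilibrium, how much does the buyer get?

Round 2 (the seller proposes): the buyer gets 156 if talks fail, so the seller offers 156 and keeps 444.
Round 1 (the buyer proposes): the seller can get 444 next round, worth 0.76 × 444 = 337.44 now. The buyer offers 337.44 and keeps 600 − 337.44 = 262.56.

262.56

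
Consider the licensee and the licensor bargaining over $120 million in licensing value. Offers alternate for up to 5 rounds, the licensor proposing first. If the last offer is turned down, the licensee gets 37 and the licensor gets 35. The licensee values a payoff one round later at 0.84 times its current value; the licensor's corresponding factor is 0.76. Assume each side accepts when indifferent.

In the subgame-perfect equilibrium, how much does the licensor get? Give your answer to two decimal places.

65.28

Round 5 (the licensor proposes): the licensee gets 37 if talks fail, so the licensor offers 37 and keeps 83.
Round 4 (the licensee proposes): the licensor can get 83 next round, worth 0.76 × 83 = 63.08 now. The licensee offers 63.08 and keeps 120 − 63.08 = 56.92.
Round 3 (the licensor proposes): the licensee can get 56.92 next round, worth 0.84 × 56.92 = 47.8128 now; the licensor offers that and keeps 72.1872.
Round 2 (the licensee proposes): the licensor can get 72.1872 next round, worth 0.76 × 72.1872 = 54.862272 now. The licensee offers 54.862272 and keeps 120 − 54.862272 = 65.137728.
Round 1 (the licensor proposes): the licensee can get 65.137728 next round, worth 0.84 × 65.137728 = 54.71569152 now; the licensor offers that and keeps 65.28430848.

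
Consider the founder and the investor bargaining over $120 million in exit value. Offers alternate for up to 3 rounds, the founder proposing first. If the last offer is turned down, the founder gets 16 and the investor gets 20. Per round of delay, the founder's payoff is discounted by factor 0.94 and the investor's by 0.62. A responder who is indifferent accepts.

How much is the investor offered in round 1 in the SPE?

16.12

Work backward from the last round.
Round 3 (the founder proposes): the investor gets 20 if talks fail, so the founder offers 20 and keeps 100.
Round 2 (the investor proposes): the founder can get 100 next round, worth 0.94 × 100 = 94 now. The investor offers 94 and keeps 120 − 94 = 26.
Round 1 (the founder proposes): the investor can get 26 next round, worth 0.62 × 26 = 16.12 now, so the founder offers 16.12, keeping 103.88.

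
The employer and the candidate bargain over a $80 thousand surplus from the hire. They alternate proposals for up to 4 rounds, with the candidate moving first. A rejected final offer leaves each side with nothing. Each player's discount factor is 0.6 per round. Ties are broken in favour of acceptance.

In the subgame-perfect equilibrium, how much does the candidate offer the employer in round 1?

36.48

Round 4 (the employer proposes): the candidate will accept anything ≥ 0, so the employer offers 0 and keeps 80.
Round 3 (the candidate proposes): the employer can get 80 next round, worth 0.6 × 80 = 48 now; the candidate offers that and keeps 32.
Round 2 (the employer proposes): the candidate can get 32 next round, worth 0.6 × 32 = 19.2 now. The employer offers 19.2 and keeps 80 − 19.2 = 60.8.
Round 1 (the candidate proposes): the employer can get 60.8 next round, worth 0.6 × 60.8 = 36.48 now; the candidate offers that and keeps 43.52.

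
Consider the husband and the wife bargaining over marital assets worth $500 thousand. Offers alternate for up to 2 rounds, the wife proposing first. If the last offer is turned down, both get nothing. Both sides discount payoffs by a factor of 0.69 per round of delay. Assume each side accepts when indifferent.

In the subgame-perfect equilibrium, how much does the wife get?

155

By backward induction:
Round 2 (the husband proposes): rejection yields 0 for the wife; the husband offers 0 and keeps 500.
Round 1 (the wife proposes): the husband can get 500 next round, worth 0.69 × 500 = 345 now, so the wife offers 345, keeping 155.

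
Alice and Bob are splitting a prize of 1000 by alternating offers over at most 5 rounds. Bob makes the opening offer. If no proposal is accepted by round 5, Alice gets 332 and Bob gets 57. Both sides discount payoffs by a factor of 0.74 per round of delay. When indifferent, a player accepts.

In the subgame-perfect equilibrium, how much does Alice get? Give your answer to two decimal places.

Round 5 (Bob proposes): Alice gets 332 if talks fail, so Bob offers 332 and keeps 668.
Round 4 (Alice proposes): Bob can get 668 next round, worth 0.74 × 668 = 494.32 now. Alice offers 494.32 and keeps 1000 − 494.32 = 505.68.
Round 3 (Bob proposes): Alice can get 505.68 next round, worth 0.74 × 505.68 = 374.2032 now, so Bob offers 374.2032, keeping 625.7968.
Round 2 (Alice proposes): Bob can get 625.7968 next round, worth 0.74 × 625.7968 = 463.089632 now. Alice offers 463.089632 and keeps 1000 − 463.089632 = 536.910368.
Round 1 (Bob proposes): Alice can get 536.910368 next round, worth 0.74 × 536.910368 = 397.31367232 now, so Bob offers 397.31367232, keeping 602.68632768.

397.31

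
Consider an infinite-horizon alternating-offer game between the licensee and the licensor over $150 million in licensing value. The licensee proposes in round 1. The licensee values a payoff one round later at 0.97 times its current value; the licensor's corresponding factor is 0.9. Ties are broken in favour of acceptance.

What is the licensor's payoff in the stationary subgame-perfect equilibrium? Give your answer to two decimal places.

When the licensee proposes, the licensor accepts any offer worth at least 0.9 times what the licensor would get by proposing next round; and vice versa.
This gives x = 150 − 0.9y and y = 150 − 0.97x, where x and y are each side's share when it proposes.
Hence (1 − 0.9·0.97)x = 150(1 − 0.9), i.e. 0.127·x = 15.
x ≈ 118.1102; the licensor's share is 150 − x ≈ 31.8898.

31.89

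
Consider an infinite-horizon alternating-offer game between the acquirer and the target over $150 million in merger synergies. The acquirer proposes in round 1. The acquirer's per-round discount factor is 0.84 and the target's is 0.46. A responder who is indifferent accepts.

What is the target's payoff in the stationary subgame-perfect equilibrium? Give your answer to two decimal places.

Let x be the acquirer's share when the acquirer proposes and y be the target's share when the target proposes.
The target accepts iff offered ≥ 0.46·y, so x = 150 − 0.46y. Symmetrically y = 150 − 0.84x.
Substituting: x = 150 − 0.46(150 − 0.84x), giving x(1 − 0.84·0.46) = 150(1 − 0.46).
So x = 150 × 0.54 / 0.6136 ≈ 132.0078, and the target receives 150 − x ≈ 17.9922.

17.99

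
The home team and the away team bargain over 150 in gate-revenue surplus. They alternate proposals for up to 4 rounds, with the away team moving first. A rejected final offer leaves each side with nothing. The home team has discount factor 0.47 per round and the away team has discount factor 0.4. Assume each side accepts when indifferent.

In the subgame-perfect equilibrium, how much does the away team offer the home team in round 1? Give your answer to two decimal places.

55.55

Round 4 (the home team proposes): rejection yields 0 for the away team; the home team offers 0 and keeps 150.
Round 3 (the away team proposes): the home team can get 150 next round, worth 0.47 × 150 = 70.5 now, so the away team offers 70.5, keeping 79.5.
Round 2 (the home team proposes): the away team can get 79.5 next round, worth 0.4 × 79.5 = 31.8 now. The home team offers 31.8 and keeps 150 − 31.8 = 118.2.
Round 1 (the away team proposes): the home team can get 118.2 next round, worth 0.47 × 118.2 = 55.554 now; the away team offers that and keeps 94.446.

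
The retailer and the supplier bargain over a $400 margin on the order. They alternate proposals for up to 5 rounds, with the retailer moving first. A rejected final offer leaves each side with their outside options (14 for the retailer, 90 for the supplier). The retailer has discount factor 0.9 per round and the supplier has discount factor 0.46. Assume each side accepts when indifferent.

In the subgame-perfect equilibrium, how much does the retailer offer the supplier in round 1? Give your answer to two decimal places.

41.44

Round 5 (the retailer proposes): the supplier gets 90 if talks fail, so the retailer offers 90 and keeps 310.
Round 4 (the supplier proposes): the retailer can get 310 next round, worth 0.9 × 310 = 279 now, so the supplier offers 279, keeping 121.
Round 3 (the retailer proposes): the supplier can get 121 next round, worth 0.46 × 121 = 55.66 now, so the retailer offers 55.66, keeping 344.34.
Round 2 (the supplier proposes): the retailer can get 344.34 next round, worth 0.9 × 344.34 = 309.906 now, so the supplier offers 309.906, keeping 90.094.
Round 1 (the retailer proposes): the supplier can get 90.094 next round, worth 0.46 × 90.094 = 41.44324 now. The retailer offers 41.44324 and keeps 400 − 41.44324 = 358.55676.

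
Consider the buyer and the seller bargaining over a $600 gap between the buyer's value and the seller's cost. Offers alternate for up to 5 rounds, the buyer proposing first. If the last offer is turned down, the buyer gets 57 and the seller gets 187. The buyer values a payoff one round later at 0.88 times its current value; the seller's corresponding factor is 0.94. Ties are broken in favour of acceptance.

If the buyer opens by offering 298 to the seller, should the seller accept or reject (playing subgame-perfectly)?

Round 5 (the buyer proposes): the seller gets 187 if talks fail, so the buyer offers 187 and keeps 413.
Round 4 (the seller proposes): the buyer can get 413 next round, worth 0.88 × 413 = 363.44 now. The seller offers 363.44 and keeps 600 − 363.44 = 236.56.
Round 3 (the buyer proposes): the seller can get 236.56 next round, worth 0.94 × 236.56 = 222.3664 now, so the buyer offers 222.3664, keeping 377.6336.
Round 2 (the seller proposes): the buyer can get 377.6336 next round, worth 0.88 × 377.6336 = 332.317568 now, so the seller offers 332.317568, keeping 267.682432.
So by rejecting in round 1, the seller gets 267.682432 next round, worth 0.94 × 267.682432 = 251.62148608 now.
Offer 298 ≥ 251.62148608, so the seller accepts.

Accept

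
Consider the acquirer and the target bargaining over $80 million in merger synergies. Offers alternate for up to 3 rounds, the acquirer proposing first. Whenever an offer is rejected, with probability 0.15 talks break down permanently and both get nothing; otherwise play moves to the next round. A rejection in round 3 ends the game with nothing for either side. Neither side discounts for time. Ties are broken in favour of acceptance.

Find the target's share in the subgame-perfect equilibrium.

Round 3 (the acquirer proposes): the target will accept anything ≥ 0, so the acquirer offers 0 and keeps 80.
Round 2 (the target proposes): rejecting gives the acquirer an expected 0.85 × 80 = 68, so the target offers 68, keeping 12.
Round 1 (the acquirer proposes): rejecting gives the target an expected 0.85 × 12 = 10.2. The acquirer offers 10.2 and keeps 80 − 10.2 = 69.8.

10.2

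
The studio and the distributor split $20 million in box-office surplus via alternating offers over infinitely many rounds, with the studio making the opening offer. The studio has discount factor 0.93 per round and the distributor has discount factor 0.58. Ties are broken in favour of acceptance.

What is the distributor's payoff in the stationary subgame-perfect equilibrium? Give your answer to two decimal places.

In a stationary SPE each proposer offers the other exactly their discounted continuation value.
If the studio keeps x when proposing and the distributor keeps y when proposing, then x = 20 − 0.58y and y = 20 − 0.93x.
Solving: x = 20(1 − 0.58) / (1 − 0.93·0.58) = 8.4 / 0.4606 ≈ 18.2371.
The distributor gets 20 − 18.2371 ≈ 1.7629.

1.76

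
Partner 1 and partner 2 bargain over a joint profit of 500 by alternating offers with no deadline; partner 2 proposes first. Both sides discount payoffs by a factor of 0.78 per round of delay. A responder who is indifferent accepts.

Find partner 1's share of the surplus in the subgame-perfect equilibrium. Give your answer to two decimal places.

219.10

When partner 2 proposes, partner 1 accepts any offer worth at least 0.78 times what partner 1 would get by proposing next round; and vice versa.
This gives x = 500 − 0.78y and y = 500 − 0.78x, where x and y are each side's share when it proposes.
Hence (1 − 0.78·0.78)x = 500(1 − 0.78), i.e. 0.3916·x = 110.
x ≈ 280.8989; partner 1's share is 500 − x ≈ 219.1011.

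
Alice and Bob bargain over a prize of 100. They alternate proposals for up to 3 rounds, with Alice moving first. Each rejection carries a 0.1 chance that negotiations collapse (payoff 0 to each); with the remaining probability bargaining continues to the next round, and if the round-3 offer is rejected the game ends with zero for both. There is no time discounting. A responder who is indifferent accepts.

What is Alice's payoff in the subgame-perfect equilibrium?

By backward induction:
Round 3 (Alice proposes): rejection yields 0 for Bob; Alice offers 0 and keeps 100.
Round 2 (Bob proposes): rejecting gives Alice an expected 0.9 × 100 = 90; Bob offers that and keeps 10.
Round 1 (Alice proposes): rejecting gives Bob an expected 0.9 × 10 = 9. Alice offers 9 and keeps 100 − 9 = 91.

91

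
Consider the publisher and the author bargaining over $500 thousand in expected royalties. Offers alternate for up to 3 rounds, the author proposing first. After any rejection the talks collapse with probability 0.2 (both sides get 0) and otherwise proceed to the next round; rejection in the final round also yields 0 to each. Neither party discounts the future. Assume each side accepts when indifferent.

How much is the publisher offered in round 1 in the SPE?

80

Round 3 (the author proposes): the publisher will accept anything ≥ 0, so the author offers 0 and keeps 500.
Round 2 (the publisher proposes): rejecting gives the author an expected 0.8 × 500 = 400; the publisher offers that and keeps 100.
Round 1 (the author proposes): rejecting gives the publisher an expected 0.8 × 100 = 80; the author offers that and keeps 420.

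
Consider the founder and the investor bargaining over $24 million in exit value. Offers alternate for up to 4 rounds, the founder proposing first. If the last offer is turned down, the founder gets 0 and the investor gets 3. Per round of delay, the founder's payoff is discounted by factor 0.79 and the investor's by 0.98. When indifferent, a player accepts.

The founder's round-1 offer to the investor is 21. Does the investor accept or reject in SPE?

Reject

Round 4 (the investor proposes): rejection yields 0 for the founder; the investor offers 0 and keeps 24.
Round 3 (the founder proposes): the investor can get 24 next round, worth 0.98 × 24 = 23.52 now. The founder offers 23.52 and keeps 24 − 23.52 = 0.48.
Round 2 (the investor proposes): the founder can get 0.48 next round, worth 0.79 × 0.48 = 0.3792 now, so the investor offers 0.3792, keeping 23.6208.
So by rejecting in round 1, the investor gets 23.6208 next round, worth 0.98 × 23.6208 = 23.148384 now.
Offer 21 < 23.148384, so the investor rejects.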